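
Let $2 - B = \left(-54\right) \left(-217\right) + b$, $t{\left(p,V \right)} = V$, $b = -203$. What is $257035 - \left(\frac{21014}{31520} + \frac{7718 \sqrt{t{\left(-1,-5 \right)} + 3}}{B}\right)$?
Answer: $\frac{4050861093}{15760} + \frac{7718 i \sqrt{2}}{11513} \approx 2.5703 \cdot 10^{5} + 0.94805 i$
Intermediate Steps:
$B = -11513$ ($B = 2 - \left(\left(-54\right) \left(-217\right) - 203\right) = 2 - \left(11718 - 203\right) = 2 - 11515 = -11513$)
$257035 - \left(\frac{21014}{31520} + \frac{7718 \sqrt{t{\left(-1,-5 \right)} + 3}}{B}\right) = 257035 - \left(\frac{21014}{31520} + \frac{7718 \sqrt{-5 + 3}}{-11513}\right) = 257035 - \left(21014 \cdot \frac{1}{31520} + 7718 \sqrt{-2} \left(- \frac{1}{11513}\right)\right) = 257035 - \left(\frac{10507}{15760} + 7718 i \sqrt{2} \left(- \frac{1}{11513}\right)\right) = 257035 - \left(\frac{10507}{15760} - \frac{7718 i \sqrt{2}}{11513}\right) = \frac{4050861093}{15760} + \frac{7718 i \sqrt{2}}{11513}$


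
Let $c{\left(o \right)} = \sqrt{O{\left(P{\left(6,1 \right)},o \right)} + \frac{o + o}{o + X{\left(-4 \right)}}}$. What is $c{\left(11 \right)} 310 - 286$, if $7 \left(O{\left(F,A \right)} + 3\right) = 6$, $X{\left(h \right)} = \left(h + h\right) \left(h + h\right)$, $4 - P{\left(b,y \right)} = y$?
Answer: $-286 + \frac{62 i \sqrt{20391}}{21} \approx -286.0 + 421.59 i$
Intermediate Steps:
$P{\left(b,y \right)} = 4 - y$
$X{\left(h \right)} = 4 h^{2}$ ($X{\left(h \right)} = 2 h 2 h = 4 h^{2}$)
$O{\left(F,A \right)} = - \frac{15}{7}$ ($O{\left(F,A \right)} = -3 + \frac{1}{7} \cdot 6 = -3 + \frac{6}{7} = - \frac{15}{7}$)
$c{\left(o \right)} = \sqrt{- \frac{15}{7} + \frac{2 o}{64 + o}}$ ($c{\left(o \right)} = \sqrt{- \frac{15}{7} + \frac{o + o}{o + 4 \left(-4\right)^{2}}} = \sqrt{- \frac{15}{7} + \frac{2 o}{o + 4 \cdot 16}} = \sqrt{- \frac{15}{7} + \frac{2 o}{o + 64}} = \sqrt{- \frac{15}{7} + \frac{2 o}{64 + o}}$)
$c{\left(11 \right)} 310 - 286 = \frac{\sqrt{7} \sqrt{\frac{-960 - 11}{64 + 11}}}{7} \cdot 310 - 286 = \frac{\sqrt{7} \sqrt{\frac{-960 - 11}{75}}}{7} \cdot 310 - 286 = \frac{\sqrt{7} \sqrt{\frac{1}{75} \left(-971\right)}}{7} \cdot 310 - 286 = \frac{\sqrt{7} \sqrt{- \frac{971}{75}}}{7} \cdot 310 - 286 = \frac{\sqrt{7} \frac{i \sqrt{2913}}{15}}{7} \cdot 310 - 286 = \frac{i \sqrt{20391}}{105} \cdot 310 - 286 = \frac{62 i \sqrt{20391}}{21} - 286 = -286 + \frac{62 i \sqrt{20391}}{21}$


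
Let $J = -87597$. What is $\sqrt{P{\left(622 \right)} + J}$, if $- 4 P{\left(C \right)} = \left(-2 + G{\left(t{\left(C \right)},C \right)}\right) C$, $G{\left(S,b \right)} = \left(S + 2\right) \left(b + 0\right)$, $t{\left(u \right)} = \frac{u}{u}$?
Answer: $i \sqrt{377449} \approx 614.37 i$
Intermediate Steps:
$t{\left(u \right)} = 1$
$G{\left(S,b \right)} = b \left(2 + S\right)$ ($G{\left(S,b \right)} = \left(2 + S\right) b = b \left(2 + S\right)$)
$P{\left(C \right)} = - \frac{C \left(-2 + 3 C\right)}{4}$ ($P{\left(C \right)} = - \frac{\left(-2 + C \left(2 + 1\right)\right) C}{4} = - \frac{\left(-2 + C 3\right) C}{4} = - \frac{\left(-2 + 3 C\right) C}{4} = - \frac{C \left(-2 + 3 C\right)}{4}$)
$\sqrt{P{\left(622 \right)} + J} = \sqrt{\frac{1}{4} \cdot 622 \left(2 - 1866\right) - 87597} = \sqrt{\frac{1}{4} \cdot 622 \left(-1864\right) - 87597} = \sqrt{-289852 - 87597} = \sqrt{-377449} = i \sqrt{377449}$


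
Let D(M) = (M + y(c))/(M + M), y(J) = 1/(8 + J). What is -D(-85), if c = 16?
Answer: -2039/4080 ≈ -0.49975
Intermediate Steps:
D(M) = (1/24 + M)/(2*M) (D(M) = (M + 1/(8 + 16))/(M + M) = (M + 1/24)/((2*M)) = (M + 1/24)*(1/(2*M)) = (1/24 + M)*(1/(2*M)) = (1/24 + M)/(2*M))
-D(-85) = -(1 + 24*(-85))/(48*(-85)) = -(-1)*(1 - 2040)/(48*85) = -(-1)*(-2039)/(48*85) = -1*2039/4080 = -2039/4080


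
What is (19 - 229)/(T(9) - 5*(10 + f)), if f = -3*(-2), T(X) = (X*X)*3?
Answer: -210/163 ≈ -1.2883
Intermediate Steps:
T(X) = 3*X² (T(X) = X²*3 = 3*X²)
f = 6
(19 - 229)/(T(9) - 5*(10 + f)) = (19 - 229)/(3*9² - 5*(10 + 6)) = -210/(3*81 - 5*16) = -210/(243 - 80) = -210/163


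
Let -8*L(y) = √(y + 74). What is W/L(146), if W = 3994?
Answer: -15976*√55/55 ≈ -2154.2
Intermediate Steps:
L(y) = -√(74 + y)/8 (L(y) = -√(y + 74)/8 = -√(74 + y)/8)
W/L(146) = 3994/((-√(74 + 146)/8)) = 3994/((-√55/4)) = 3994*(-4*√55/55) = -15976*√55/55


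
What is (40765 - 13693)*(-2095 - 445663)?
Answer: -12121704576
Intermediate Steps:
(40765 - 13693)*(-2095 - 445663) = 27072*(-447758) = -12121704576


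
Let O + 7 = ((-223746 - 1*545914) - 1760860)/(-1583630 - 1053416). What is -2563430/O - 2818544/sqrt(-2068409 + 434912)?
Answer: 3379941413890/7964401 + 2818544*I*sqrt(1633497)/1633497 ≈ 4.2438e+5 + 2205.3*I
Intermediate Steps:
O = -7964401/1318523 (O = -7 + ((-223746 - 1*545914) - 1760860)/(-1583630 - 1053416) = -7 + ((-223746 - 545914) - 1760860)/(-2637046) = -7 + (-769660 - 1760860)*(-1/2637046) = -7 - 2530520*(-1/2637046) = -7 + 1265260/1318523 = -7964401/1318523 ≈ -6.0404)
-2563430/O - 2818544/sqrt(-2068409 + 434912) = -2563430/(-7964401/1318523) - 2818544/sqrt(-2068409 + 434912) = -2563430*(-1318523/7964401) - 2818544*(-I*sqrt(1633497)/1633497) = 3379941413890/7964401 - 2818544*(-I*sqrt(1633497)/1633497) = 3379941413890/7964401 - (-2818544)*I*sqrt(1633497)/1633497 = 3379941413890/7964401 + 2818544*I*sqrt(1633497)/1633497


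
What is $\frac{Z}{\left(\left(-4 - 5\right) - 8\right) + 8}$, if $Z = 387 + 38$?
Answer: $- \frac{425}{9} \approx -47.222$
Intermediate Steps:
$Z = 425$
$\frac{Z}{\left(\left(-4 - 5\right) - 8\right) + 8} = \frac{425}{\left(\left(-4 - 5\right) - 8\right) + 8} = \frac{425}{\left(-9 - 8\right) + 8} = \frac{425}{-17 + 8} = \frac{425}{-9} = 425 \left(- \frac{1}{9}\right) = - \frac{425}{9}$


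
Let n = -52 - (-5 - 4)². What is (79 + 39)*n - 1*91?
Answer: -15785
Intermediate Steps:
n = -133 (n = -52 - 1*(-9)² = -52 - 1*81 = -52 - 81 = -133)
(79 + 39)*n - 1*91 = (79 + 39)*(-133) - 1*91 = 118*(-133) - 91 = -15694 - 91 = -15785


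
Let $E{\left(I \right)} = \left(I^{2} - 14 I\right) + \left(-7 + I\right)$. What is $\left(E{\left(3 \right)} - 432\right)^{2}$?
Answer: $219961$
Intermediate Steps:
$E{\left(I \right)} = -7 + I^{2} - 13 I$
$\left(E{\left(3 \right)} - 432\right)^{2} = \left(\left(-7 + 3^{2} - 39\right) - 432\right)^{2} = \left(\left(-7 + 9 - 39\right) - 432\right)^{2} = \left(-37 - 432\right)^{2} = \left(-469\right)^{2} = 219961$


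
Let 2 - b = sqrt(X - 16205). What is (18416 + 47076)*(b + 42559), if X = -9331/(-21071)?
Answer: 2787405012 - 6025264*I*sqrt(850025211)/21071 ≈ 2.7874e+9 - 8.3369e+6*I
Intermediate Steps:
X = 9331/21071 (X = -9331*(-1/21071) = 9331/21071 ≈ 0.44284)
b = 2 - 92*I*sqrt(850025211)/21071 (b = 2 - sqrt(9331/21071 - 16205) = 2 - sqrt(-341446224/21071) = 2 - 92*I*sqrt(850025211)/21071 ≈ 2.0 - 127.3*I)
(18416 + 47076)*(b + 42559) = (18416 + 47076)*((2 - 92*I*sqrt(850025211)/21071) + 42559) = 65492*(42561 - 92*I*sqrt(850025211)/21071) = 2787405012 - 6025264*I*sqrt(850025211)/21071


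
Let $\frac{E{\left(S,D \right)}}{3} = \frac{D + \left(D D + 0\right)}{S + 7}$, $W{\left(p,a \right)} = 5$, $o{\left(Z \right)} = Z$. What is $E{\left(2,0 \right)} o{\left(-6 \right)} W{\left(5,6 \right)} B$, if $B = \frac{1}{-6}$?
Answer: $0$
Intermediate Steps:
$E{\left(S,D \right)} = \frac{3 \left(D + D^{2}\right)}{7 + S}$ ($E{\left(S,D \right)} = 3 \frac{D + \left(D D + 0\right)}{S + 7} = 3 \frac{D + \left(D^{2} + 0\right)}{7 + S} = 3 \frac{D + D^{2}}{7 + S} = \frac{3 \left(D + D^{2}\right)}{7 + S}$)
$B = - \frac{1}{6} \approx -0.16667$
$E{\left(2,0 \right)} o{\left(-6 \right)} W{\left(5,6 \right)} B = 3 \cdot 0 \frac{1}{7 + 2} \left(1 + 0\right) \left(-6\right) 5 \left(- \frac{1}{6}\right) = 3 \cdot 0 \cdot \frac{1}{9} \cdot 1 \left(-6\right) \left(- \frac{5}{6}\right) = 0 \left(-6\right) \left(- \frac{5}{6}\right) = 0 \left(- \frac{5}{6}\right) = 0$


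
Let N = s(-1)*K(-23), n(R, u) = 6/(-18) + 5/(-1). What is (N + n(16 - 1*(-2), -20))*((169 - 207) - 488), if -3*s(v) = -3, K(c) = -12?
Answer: 27352/3 ≈ 9117.3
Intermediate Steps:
s(v) = 1 (s(v) = -⅓*(-3) = 1)
n(R, u) = -16/3 (n(R, u) = 6*(-1/18) + 5*(-1) = -⅓ - 5 = -16/3)
N = -12 (N = 1*(-12) = -12)
(N + n(16 - 1*(-2), -20))*((169 - 207) - 488) = (-12 - 16/3)*((169 - 207) - 488) = -52*(-38 - 488)/3 = -52/3*(-526) = 27352/3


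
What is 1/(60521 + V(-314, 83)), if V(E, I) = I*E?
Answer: 1/34459 ≈ 2.9020e-5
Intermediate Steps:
V(E, I) = E*I
1/(60521 + V(-314, 83)) = 1/(60521 - 314*83) = 1/(60521 - 26062) = 1/34459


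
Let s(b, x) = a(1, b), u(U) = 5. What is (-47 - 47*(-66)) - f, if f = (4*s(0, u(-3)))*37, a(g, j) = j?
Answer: 3055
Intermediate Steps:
s(b, x) = b
f = 0 (f = (4*0)*37 = 0*37 = 0)
(-47 - 47*(-66)) - f = (-47 - 47*(-66)) - 1*0 = (-47 + 3102) + 0 = 3055 + 0 = 3055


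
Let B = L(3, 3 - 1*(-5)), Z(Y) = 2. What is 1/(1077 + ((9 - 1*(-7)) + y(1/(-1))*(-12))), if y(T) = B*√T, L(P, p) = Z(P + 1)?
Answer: 1093/1195225 + 24*I/1195225 ≈ 0.00091447 + 2.008e-5*I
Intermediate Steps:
L(P, p) = 2
B = 2
y(T) = 2*√T
1/(1077 + ((9 - 1*(-7)) + y(1/(-1))*(-12))) = 1/(1077 + ((9 - 1*(-7)) + (2*√(1/(-1)))*(-12))) = 1/(1077 + ((9 + 7) + (2*√(-1))*(-12))) = 1/(1077 + (16 + (2*I)*(-12))) = 1/(1077 + (16 - 24*I)) = 1/(1093 - 24*I) = (1093 + 24*I)/1195225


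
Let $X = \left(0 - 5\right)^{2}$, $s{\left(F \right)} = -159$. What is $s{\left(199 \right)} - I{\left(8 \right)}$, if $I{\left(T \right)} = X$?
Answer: $-184$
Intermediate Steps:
$X = 25$ ($X = \left(-5\right)^{2} = 25$)
$I{\left(T \right)} = 25$
$s{\left(199 \right)} - I{\left(8 \right)} = -159 - 25 = -184$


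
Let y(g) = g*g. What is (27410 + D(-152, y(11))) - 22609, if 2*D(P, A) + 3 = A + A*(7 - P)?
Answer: 28959/2 ≈ 14480.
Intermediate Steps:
y(g) = g²
D(P, A) = -3/2 + A/2 + A*(7 - P)/2 (D(P, A) = -3/2 + (A + A*(7 - P))/2 = -3/2 + (A/2 + A*(7 - P)/2) = -3/2 + A/2 + A*(7 - P)/2)
(27410 + D(-152, y(11))) - 22609 = (27410 + (-3/2 + 4*11² - ½*11²*(-152))) - 22609 = (27410 + (-3/2 + 4*121 - ½*121*(-152))) - 22609 = (27410 + (-3/2 + 484 + 9196)) - 22609 = (27410 + 19357/2) - 22609 = 74177/2 - 22609 = 28959/2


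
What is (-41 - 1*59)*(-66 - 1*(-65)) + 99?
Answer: 199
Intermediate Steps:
(-41 - 1*59)*(-66 - 1*(-65)) + 99 = (-41 - 59)*(-66 + 65) + 99 = -100*(-1) + 99 = 100 + 99 = 199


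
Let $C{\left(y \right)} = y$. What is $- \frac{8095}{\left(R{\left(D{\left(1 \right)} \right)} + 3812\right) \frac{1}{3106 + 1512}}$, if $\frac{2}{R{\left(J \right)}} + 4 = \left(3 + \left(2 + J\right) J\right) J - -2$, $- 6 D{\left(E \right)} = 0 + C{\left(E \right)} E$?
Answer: $- \frac{9887726795}{1008058} \approx -9808.7$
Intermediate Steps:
$D{\left(E \right)} = - \frac{E^{2}}{6}$ ($D{\left(E \right)} = - \frac{0 + E E}{6} = - \frac{0 + E^{2}}{6} = - \frac{E^{2}}{6}$)
$R{\left(J \right)} = \frac{2}{-2 + J \left(3 + J \left(2 + J\right)\right)}$ ($R{\left(J \right)} = \frac{2}{-4 + \left(\left(3 + \left(2 + J\right) J\right) J - -2\right)} = \frac{2}{-4 + \left(\left(3 + J \left(2 + J\right)\right) J + 2\right)} = \frac{2}{-4 + \left(J \left(3 + J \left(2 + J\right)\right) + 2\right)} = \frac{2}{-4 + \left(2 + J \left(3 + J \left(2 + J\right)\right)\right)} = \frac{2}{-2 + J \left(3 + J \left(2 + J\right)\right)}$)
$- \frac{8095}{\left(R{\left(D{\left(1 \right)} \right)} + 3812\right) \frac{1}{3106 + 1512}} = - \frac{8095}{\left(\frac{2}{-2 + \left(- \frac{1^{2}}{6}\right)^{3} + 2 \left(- \frac{1^{2}}{6}\right)^{2} + 3 \left(- \frac{1^{2}}{6}\right)} + 3812\right) \frac{1}{3106 + 1512}} = - \frac{8095}{\left(\frac{2}{-2 + \left(\left(- \frac{1}{6}\right) 1\right)^{3} + 2 \left(\left(- \frac{1}{6}\right) 1\right)^{2} + 3 \left(\left(- \frac{1}{6}\right) 1\right)} + 3812\right) \frac{1}{4618}} = - \frac{8095}{\left(\frac{2}{-2 + \left(- \frac{1}{6}\right)^{3} + 2 \left(- \frac{1}{6}\right)^{2} + 3 \left(- \frac{1}{6}\right)} + 3812\right) \frac{1}{4618}} = - \frac{8095}{\left(\frac{2}{-2 - \frac{1}{216} + 2 \cdot \frac{1}{36} - \frac{1}{2}} + 3812\right) \frac{1}{4618}} = - \frac{8095}{\left(\frac{2}{-2 - \frac{1}{216} + \frac{1}{18} - \frac{1}{2}} + 3812\right) \frac{1}{4618}} = - \frac{8095}{\left(\frac{2}{- \frac{529}{216}} + 3812\right) \frac{1}{4618}} = - \frac{8095}{\left(2 \left(- \frac{216}{529}\right) + 3812\right) \frac{1}{4618}} = - \frac{8095}{\left(- \frac{432}{529} + 3812\right) \frac{1}{4618}} = - \frac{8095}{\frac{2016116}{529} \cdot \frac{1}{4618}} = - \frac{8095}{\frac{1008058}{1221461}} = \left(-8095\right) \frac{1221461}{1008058} = - \frac{9887726795}{1008058}$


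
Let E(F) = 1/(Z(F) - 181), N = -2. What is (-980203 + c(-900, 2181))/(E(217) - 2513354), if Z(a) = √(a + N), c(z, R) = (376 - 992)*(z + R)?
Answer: 1523452472840053/2164120013007923 - 93121*√215/10820600065039615 ≈ 0.70396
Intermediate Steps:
c(z, R) = -616*R - 616*z (c(z, R) = -616*(R + z) = -616*R - 616*z)
Z(a) = √(-2 + a) (Z(a) = √(a - 2) = √(-2 + a))
E(F) = 1/(-181 + √(-2 + F)) (E(F) = 1/(√(-2 + F) - 181) = 1/(-181 + √(-2 + F)))
(-980203 + c(-900, 2181))/(E(217) - 2513354) = (-980203 + (-616*2181 - 616*(-900)))/(1/(-181 + √(-2 + 217)) - 2513354) = (-980203 + (-1343496 + 554400))/(1/(-181 + √215) - 2513354) = (-980203 - 789096)/(-2513354 + 1/(-181 + √215)) = -1769299/(-2513354 + 1/(-181 + √215))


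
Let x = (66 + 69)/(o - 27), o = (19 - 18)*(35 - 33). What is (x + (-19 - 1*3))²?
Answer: 18769/25 ≈ 750.76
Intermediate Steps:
o = 2 (o = 1*2 = 2)
x = -27/5 (x = (66 + 69)/(2 - 27) = 135/(-25) = 135*(-1/25) = -27/5 ≈ -5.4000)
(x + (-19 - 1*3))² = (-27/5 + (-19 - 1*3))² = (-27/5 + (-19 - 3))² = (-27/5 - 22)² = (-137/5)² = 18769/25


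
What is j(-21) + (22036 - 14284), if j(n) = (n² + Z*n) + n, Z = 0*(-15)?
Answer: 8172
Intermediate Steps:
Z = 0
j(n) = n + n² (j(n) = (n² + 0*n) + n = (n² + 0) + n = n² + n = n + n²)
j(-21) + (22036 - 14284) = -21*(1 - 21) + (22036 - 14284) = -21*(-20) + 7752 = 420 + 7752 = 8172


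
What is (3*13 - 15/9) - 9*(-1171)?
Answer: 31729/3 ≈ 10576.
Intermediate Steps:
(3*13 - 15/9) - 9*(-1171) = (39 - 15*1/9) + 10539 = (39 - 5/3) + 10539 = 112/3 + 10539 = 31729/3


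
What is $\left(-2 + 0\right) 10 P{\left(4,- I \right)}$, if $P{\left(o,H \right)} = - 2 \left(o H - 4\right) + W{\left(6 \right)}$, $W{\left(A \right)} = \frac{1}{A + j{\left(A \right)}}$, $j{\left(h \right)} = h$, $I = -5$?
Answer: $\frac{1915}{3} \approx 638.33$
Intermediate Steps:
$W{\left(A \right)} = \frac{1}{2 A}$ ($W{\left(A \right)} = \frac{1}{A + A} = \frac{1}{2 A}$)
$P{\left(o,H \right)} = \frac{97}{12} - 2 H o$ ($P{\left(o,H \right)} = - 2 \left(o H - 4\right) + \frac{1}{2 \cdot 6} = - 2 \left(H o - 4\right) + \frac{1}{2} \cdot \frac{1}{6} = - 2 \left(-4 + H o\right) + \frac{1}{12} = \left(8 - 2 H o\right) + \frac{1}{12} = \frac{97}{12} - 2 H o$)
$\left(-2 + 0\right) 10 P{\left(4,- I \right)} = \left(-2 + 0\right) 10 \left(\frac{97}{12} - 2 \left(\left(-1\right) \left(-5\right)\right) 4\right) = \left(-2\right) 10 \left(\frac{97}{12} - 10 \cdot 4\right) = - 20 \left(\frac{97}{12} - 40\right) = \left(-20\right) \left(- \frac{383}{12}\right) = \frac{1915}{3}$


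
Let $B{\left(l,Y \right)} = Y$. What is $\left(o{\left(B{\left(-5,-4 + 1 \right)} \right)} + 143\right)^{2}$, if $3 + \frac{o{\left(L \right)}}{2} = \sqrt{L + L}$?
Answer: $18745 + 548 i \sqrt{6} \approx 18745.0 + 1342.3 i$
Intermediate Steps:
$o{\left(L \right)} = -6 + 2 \sqrt{2} \sqrt{L}$ ($o{\left(L \right)} = -6 + 2 \sqrt{L + L} = -6 + 2 \sqrt{2 L} = -6 + 2 \sqrt{2} \sqrt{L}$)
$\left(o{\left(B{\left(-5,-4 + 1 \right)} \right)} + 143\right)^{2} = \left(\left(-6 + 2 \sqrt{2} \sqrt{-4 + 1}\right) + 143\right)^{2} = \left(\left(-6 + 2 \sqrt{2} \sqrt{-3}\right) + 143\right)^{2} = \left(\left(-6 + 2 \sqrt{2} i \sqrt{3}\right) + 143\right)^{2} = \left(\left(-6 + 2 i \sqrt{6}\right) + 143\right)^{2} = \left(137 + 2 i \sqrt{6}\right)^{2}$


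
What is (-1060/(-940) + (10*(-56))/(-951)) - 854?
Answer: -38094515/44697 ≈ -852.28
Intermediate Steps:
(-1060/(-940) + (10*(-56))/(-951)) - 854 = (-1060*(-1/940) - 560*(-1/951)) - 854 = (53/47 + 560/951) - 854 = 76723/44697 - 854 = -38094515/44697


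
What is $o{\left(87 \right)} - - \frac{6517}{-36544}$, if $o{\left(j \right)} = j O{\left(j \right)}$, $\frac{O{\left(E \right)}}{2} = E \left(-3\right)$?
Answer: $- \frac{1659615733}{36544} \approx -45414.0$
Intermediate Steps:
$O{\left(E \right)} = - 6 E$ ($O{\left(E \right)} = 2 E \left(-3\right) = 2 \left(- 3 E\right) = - 6 E$)
$o{\left(j \right)} = - 6 j^{2}$ ($o{\left(j \right)} = j \left(- 6 j\right) = - 6 j^{2}$)
$o{\left(87 \right)} - - \frac{6517}{-36544} = - 6 \cdot 87^{2} - - \frac{6517}{-36544} = \left(-6\right) 7569 - \left(-6517\right) \left(- \frac{1}{36544}\right) = -45414 - \frac{6517}{36544} = - \frac{1659615733}{36544}$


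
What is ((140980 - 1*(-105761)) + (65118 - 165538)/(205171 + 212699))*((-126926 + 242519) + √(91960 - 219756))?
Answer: 397276038052375/13929 + 20621112250*I*√31949/41787 ≈ 2.8521e+10 + 8.8206e+7*I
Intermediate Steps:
((140980 - 1*(-105761)) + (65118 - 165538)/(205171 + 212699))*((-126926 + 242519) + √(91960 - 219756)) = ((140980 + 105761) - 100420/417870)*(115593 + √(-127796)) = (246741 - 100420*1/417870)*(115593 + 2*I*√31949) = (246741 - 10042/41787)*(115593 + 2*I*√31949) = 10310556125*(115593 + 2*I*√31949)/41787 = 397276038052375/13929 + 20621112250*I*√31949/41787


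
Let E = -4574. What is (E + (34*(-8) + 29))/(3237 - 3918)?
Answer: 4817/681 ≈ 7.0734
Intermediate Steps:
(E + (34*(-8) + 29))/(3237 - 3918) = (-4574 + (34*(-8) + 29))/(3237 - 3918) = (-4574 + (-272 + 29))/(-681) = (-4574 - 243)*(-1/681) = -4817*(-1/681) = 4817/681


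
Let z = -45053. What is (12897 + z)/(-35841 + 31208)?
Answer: 32156/4633 ≈ 6.9406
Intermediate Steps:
(12897 + z)/(-35841 + 31208) = (12897 - 45053)/(-35841 + 31208) = -32156/(-4633) = -32156*(-1/4633) = 32156/4633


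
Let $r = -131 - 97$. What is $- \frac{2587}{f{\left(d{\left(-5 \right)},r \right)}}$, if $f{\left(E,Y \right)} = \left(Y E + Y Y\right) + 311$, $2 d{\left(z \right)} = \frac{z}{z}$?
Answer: $- \frac{2587}{52181} \approx -0.049577$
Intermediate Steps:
$d{\left(z \right)} = \frac{1}{2}$ ($d{\left(z \right)} = \frac{z \frac{1}{z}}{2} = \frac{1}{2} \cdot 1 = \frac{1}{2}$)
$r = -228$ ($r = -131 - 97 = -228$)
$f{\left(E,Y \right)} = 311 + Y^{2} + E Y$ ($f{\left(E,Y \right)} = \left(E Y + Y^{2}\right) + 311 = \left(Y^{2} + E Y\right) + 311 = 311 + Y^{2} + E Y$)
$- \frac{2587}{f{\left(d{\left(-5 \right)},r \right)}} = - \frac{2587}{311 + \left(-228\right)^{2} + \frac{1}{2} \left(-228\right)} = - \frac{2587}{311 + 51984 - 114} = - \frac{2587}{52181}$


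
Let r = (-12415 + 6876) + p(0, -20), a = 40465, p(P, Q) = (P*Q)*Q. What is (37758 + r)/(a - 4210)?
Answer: 32219/36255 ≈ 0.88868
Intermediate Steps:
p(P, Q) = P*Q²
r = -5539 (r = (-12415 + 6876) + 0*(-20)² = -5539 + 0*400 = -5539 + 0 = -5539)
(37758 + r)/(a - 4210) = (37758 - 5539)/(40465 - 4210) = 32219/36255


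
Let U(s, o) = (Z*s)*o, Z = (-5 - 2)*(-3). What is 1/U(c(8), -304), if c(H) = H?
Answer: -1/51072 ≈ -1.9580e-5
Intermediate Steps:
Z = 21 (Z = -7*(-3) = 21)
U(s, o) = 21*o*s (U(s, o) = (21*s)*o = 21*o*s)
1/U(c(8), -304) = 1/(21*(-304)*8) = 1/(-51072) = -1/51072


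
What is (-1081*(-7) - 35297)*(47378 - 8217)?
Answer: -1085934530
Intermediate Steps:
(-1081*(-7) - 35297)*(47378 - 8217) = (7567 - 35297)*39161 = -27730*39161 = -1085934530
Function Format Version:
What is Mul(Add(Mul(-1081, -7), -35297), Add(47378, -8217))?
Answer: -1085934530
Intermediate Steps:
Mul(Add(Mul(-1081, -7), -35297), Add(47378, -8217)) = Mul(Add(7567, -35297), 39161) = Mul(-27730, 39161) = -1085934530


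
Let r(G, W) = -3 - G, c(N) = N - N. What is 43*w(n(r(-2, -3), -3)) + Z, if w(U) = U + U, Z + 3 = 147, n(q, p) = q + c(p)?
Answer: 58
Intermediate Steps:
c(N) = 0
n(q, p) = q (n(q, p) = q + 0 = q)
Z = 144 (Z = -3 + 147 = 144)
w(U) = 2*U
43*w(n(r(-2, -3), -3)) + Z = 43*(2*(-3 - 1*(-2))) + 144 = 43*(2*(-3 + 2)) + 144 = 43*(2*(-1)) + 144 = 43*(-2) + 144 = -86 + 144 = 58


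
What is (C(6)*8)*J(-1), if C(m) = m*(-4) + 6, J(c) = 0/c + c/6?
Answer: 24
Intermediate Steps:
J(c) = c/6 (J(c) = 0 + c*(1/6) = 0 + c/6 = c/6)
C(m) = 6 - 4*m (C(m) = -4*m + 6 = 6 - 4*m)
(C(6)*8)*J(-1) = ((6 - 4*6)*8)*((1/6)*(-1)) = ((6 - 24)*8)*(-1/6) = -18*8*(-1/6) = -144*(-1/6) = 24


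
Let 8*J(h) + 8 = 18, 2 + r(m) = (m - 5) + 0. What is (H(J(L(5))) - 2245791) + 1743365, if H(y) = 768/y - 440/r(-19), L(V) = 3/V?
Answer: -32616654/65 ≈ -5.0179e+5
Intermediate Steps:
r(m) = -7 + m (r(m) = -2 + ((m - 5) + 0) = -2 + ((-5 + m) + 0) = -2 + (-5 + m) = -7 + m)
J(h) = 5/4 (J(h) = -1 + (⅛)*18 = -1 + 9/4 = 5/4)
H(y) = 220/13 + 768/y (H(y) = 768/y - 440/(-7 - 19) = 768/y - 440/(-26) = 768/y - 440*(-1/26) = 768/y + 220/13 = 220/13 + 768/y)
(H(J(L(5))) - 2245791) + 1743365 = ((220/13 + 768/(5/4)) - 2245791) + 1743365 = ((220/13 + 768*(⅘)) - 2245791) + 1743365 = ((220/13 + 3072/5) - 2245791) + 1743365 = (41036/65 - 2245791) + 1743365 = -145935379/65 + 1743365 = -32616654/65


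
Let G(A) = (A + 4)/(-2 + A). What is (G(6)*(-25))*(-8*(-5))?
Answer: -2500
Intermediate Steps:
G(A) = (4 + A)/(-2 + A)
(G(6)*(-25))*(-8*(-5)) = (((4 + 6)/(-2 + 6))*(-25))*(-8*(-5)) = ((10/4)*(-25))*40 = (((1/4)*10)*(-25))*40 = ((5/2)*(-25))*40 = -125/2*40 = -2500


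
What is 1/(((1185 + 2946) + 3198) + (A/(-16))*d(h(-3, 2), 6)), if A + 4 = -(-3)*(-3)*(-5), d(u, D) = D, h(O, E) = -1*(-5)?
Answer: 8/58509 ≈ 0.00013673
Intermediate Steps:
h(O, E) = 5
A = 41 (A = -4 - (-3)*(-3)*(-5) = -4 - 3*3*(-5) = -4 - 9*(-5) = -4 + 45 = 41)
1/(((1185 + 2946) + 3198) + (A/(-16))*d(h(-3, 2), 6)) = 1/(((1185 + 2946) + 3198) + (41/(-16))*6) = 1/((4131 + 3198) + (41*(-1/16))*6) = 1/(7329 - 41/16*6) = 1/(7329 - 123/8) = 1/(58509/8) = 8/58509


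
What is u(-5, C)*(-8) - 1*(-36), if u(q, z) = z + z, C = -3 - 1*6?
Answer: 180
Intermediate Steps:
C = -9 (C = -3 - 6 = -9)
u(q, z) = 2*z
u(-5, C)*(-8) - 1*(-36) = (2*(-9))*(-8) - 1*(-36) = -18*(-8) + 36 = 144 + 36 = 180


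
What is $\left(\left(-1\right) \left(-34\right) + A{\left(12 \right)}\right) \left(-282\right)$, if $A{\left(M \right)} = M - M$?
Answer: $-9588$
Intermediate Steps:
$A{\left(M \right)} = 0$
$\left(\left(-1\right) \left(-34\right) + A{\left(12 \right)}\right) \left(-282\right) = \left(\left(-1\right) \left(-34\right) + 0\right) \left(-282\right) = \left(34 + 0\right) \left(-282\right) = 34 \left(-282\right) = -9588$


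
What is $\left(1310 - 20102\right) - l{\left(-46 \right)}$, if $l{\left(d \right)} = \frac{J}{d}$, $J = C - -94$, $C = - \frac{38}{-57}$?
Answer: $- \frac{1296506}{69} \approx -18790.0$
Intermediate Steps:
$C = \frac{2}{3}$ ($C = \left(-38\right) \left(- \frac{1}{57}\right) = \frac{2}{3} \approx 0.66667$)
$J = \frac{284}{3}$ ($J = \frac{2}{3} - -94 = \frac{2}{3} + 94 = \frac{284}{3} \approx 94.667$)
$l{\left(d \right)} = \frac{284}{3 d}$
$\left(1310 - 20102\right) - l{\left(-46 \right)} = \left(1310 - 20102\right) - \frac{284}{3 \left(-46\right)} = -18792 - \frac{284}{3} \left(- \frac{1}{46}\right) = -18792 - - \frac{142}{69} = -18792 + \frac{142}{69} = - \frac{1296506}{69}$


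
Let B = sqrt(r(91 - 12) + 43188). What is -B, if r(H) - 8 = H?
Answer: -5*sqrt(1731) ≈ -208.03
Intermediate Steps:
r(H) = 8 + H
B = 5*sqrt(1731) (B = sqrt((8 + (91 - 12)) + 43188) = sqrt((8 + 79) + 43188) = sqrt(87 + 43188) = sqrt(43275) = 5*sqrt(1731) ≈ 208.03)
-B = -5*sqrt(1731)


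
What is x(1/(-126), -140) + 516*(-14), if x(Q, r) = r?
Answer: -7364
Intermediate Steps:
x(1/(-126), -140) + 516*(-14) = -140 + 516*(-14) = -140 - 7224 = -7364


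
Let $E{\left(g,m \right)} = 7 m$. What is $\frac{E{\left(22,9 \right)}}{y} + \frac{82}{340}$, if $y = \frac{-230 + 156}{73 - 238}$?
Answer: $\frac{442546}{3145} \approx 140.71$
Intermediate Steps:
$y = \frac{74}{165}$ ($y = - \frac{74}{-165} = \left(-74\right) \left(- \frac{1}{165}\right) = \frac{74}{165} \approx 0.44848$)
$\frac{E{\left(22,9 \right)}}{y} + \frac{82}{340} = \frac{7 \cdot 9}{\frac{74}{165}} + \frac{82}{340} = 63 \cdot \frac{165}{74} + 82 \cdot \frac{1}{340} = \frac{10395}{74} + \frac{41}{170} = \frac{442546}{3145}$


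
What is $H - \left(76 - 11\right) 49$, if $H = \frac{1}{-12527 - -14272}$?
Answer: $- \frac{5557824}{1745} \approx -3185.0$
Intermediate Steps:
$H = \frac{1}{1745}$ ($H = \frac{1}{-12527 + 14272} = \frac{1}{1745} \approx 0.00057307$)
$H - \left(76 - 11\right) 49 = \frac{1}{1745} - \left(76 - 11\right) 49 = \frac{1}{1745} - 65 \cdot 49 = \frac{1}{1745} - 3185 = - \frac{5557824}{1745}$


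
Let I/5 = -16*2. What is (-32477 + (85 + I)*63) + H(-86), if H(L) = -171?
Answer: -37373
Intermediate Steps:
I = -160 (I = 5*(-16*2) = 5*(-32) = -160)
(-32477 + (85 + I)*63) + H(-86) = (-32477 + (85 - 160)*63) - 171 = (-32477 - 75*63) - 171 = (-32477 - 4725) - 171 = -37202 - 171 = -37373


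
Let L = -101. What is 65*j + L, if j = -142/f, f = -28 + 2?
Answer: 254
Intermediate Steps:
f = -26
j = 71/13 (j = -142/(-26) = -142*(-1/26) = 71/13 ≈ 5.4615)
65*j + L = 65*(71/13) - 101 = 355 - 101 = 254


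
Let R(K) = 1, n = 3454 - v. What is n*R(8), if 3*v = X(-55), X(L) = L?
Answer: 10417/3 ≈ 3472.3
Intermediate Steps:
v = -55/3 (v = (⅓)*(-55) = -55/3 ≈ -18.333)
n = 10417/3 (n = 3454 - 1*(-55/3) = 3454 + 55/3 = 10417/3 ≈ 3472.3)
n*R(8) = (10417/3)*1 = 10417/3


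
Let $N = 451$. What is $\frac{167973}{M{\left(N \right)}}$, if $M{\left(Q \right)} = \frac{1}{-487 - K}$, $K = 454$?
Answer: $-158062593$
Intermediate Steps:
$M{\left(Q \right)} = - \frac{1}{941}$ ($M{\left(Q \right)} = \frac{1}{-487 - 454} = \frac{1}{-941} = - \frac{1}{941}$)
$\frac{167973}{M{\left(N \right)}} = \frac{167973}{- \frac{1}{941}} = 167973 \left(-941\right) = -158062593$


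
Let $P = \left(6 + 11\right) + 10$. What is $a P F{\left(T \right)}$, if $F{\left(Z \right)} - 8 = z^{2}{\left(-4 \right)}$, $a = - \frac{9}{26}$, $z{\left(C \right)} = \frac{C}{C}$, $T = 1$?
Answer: $- \frac{2187}{26} \approx -84.115$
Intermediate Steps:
$z{\left(C \right)} = 1$
$a = - \frac{9}{26}$ ($a = \left(-9\right) \frac{1}{26} = - \frac{9}{26} \approx -0.34615$)
$P = 27$ ($P = 17 + 10 = 27$)
$F{\left(Z \right)} = 9$ ($F{\left(Z \right)} = 8 + 1^{2} = 8 + 1 = 9$)
$a P F{\left(T \right)} = \left(- \frac{9}{26}\right) 27 \cdot 9 = \left(- \frac{243}{26}\right) 9 = - \frac{2187}{26}$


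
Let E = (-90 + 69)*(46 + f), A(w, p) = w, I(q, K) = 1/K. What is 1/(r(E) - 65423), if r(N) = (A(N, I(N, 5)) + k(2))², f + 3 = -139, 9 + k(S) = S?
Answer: 1/3970658 ≈ 2.5185e-7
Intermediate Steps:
k(S) = -9 + S
f = -142 (f = -3 - 139 = -142)
E = 2016 (E = (-90 + 69)*(46 - 142) = -21*(-96) = 2016)
r(N) = (-7 + N)² (r(N) = (N + (-9 + 2))² = (N - 7)² = (-7 + N)²)
1/(r(E) - 65423) = 1/((-7 + 2016)² - 65423) = 1/(2009² - 65423) = 1/(4036081 - 65423) = 1/3970658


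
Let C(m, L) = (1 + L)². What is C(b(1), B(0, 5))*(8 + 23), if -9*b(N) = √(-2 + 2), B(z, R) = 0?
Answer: 31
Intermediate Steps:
b(N) = 0 (b(N) = -√(-2 + 2)/9 = -√0/9 = -⅑*0 = 0)
C(b(1), B(0, 5))*(8 + 23) = (1 + 0)²*(8 + 23) = 1²*31 = 1*31 = 31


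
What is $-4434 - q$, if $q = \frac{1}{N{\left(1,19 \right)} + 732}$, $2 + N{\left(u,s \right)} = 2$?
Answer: $- \frac{3245689}{732} \approx -4434.0$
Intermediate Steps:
$N{\left(u,s \right)} = 0$ ($N{\left(u,s \right)} = -2 + 2 = 0$)
$q = \frac{1}{732}$ ($q = \frac{1}{0 + 732} = \frac{1}{732} \approx 0.0013661$)
$-4434 - q = -4434 - \frac{1}{732} = - \frac{3245689}{732}$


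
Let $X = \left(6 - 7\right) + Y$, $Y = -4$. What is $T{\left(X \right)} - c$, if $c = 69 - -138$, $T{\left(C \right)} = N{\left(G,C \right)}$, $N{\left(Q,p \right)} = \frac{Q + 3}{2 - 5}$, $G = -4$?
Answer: $- \frac{620}{3} \approx -206.67$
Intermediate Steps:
$N{\left(Q,p \right)} = -1 - \frac{Q}{3}$ ($N{\left(Q,p \right)} = \frac{3 + Q}{-3} = \left(3 + Q\right) \left(- \frac{1}{3}\right) = -1 - \frac{Q}{3}$)
$X = -5$ ($X = \left(6 - 7\right) - 4 = -1 - 4 = -5$)
$T{\left(C \right)} = \frac{1}{3}$ ($T{\left(C \right)} = -1 - - \frac{4}{3} = -1 + \frac{4}{3} = \frac{1}{3}$)
$c = 207$ ($c = 69 + 138 = 207$)
$T{\left(X \right)} - c = \frac{1}{3} - 207 = - \frac{620}{3}$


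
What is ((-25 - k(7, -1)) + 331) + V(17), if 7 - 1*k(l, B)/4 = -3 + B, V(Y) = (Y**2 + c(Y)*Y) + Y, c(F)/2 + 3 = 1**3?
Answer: 500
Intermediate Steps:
c(F) = -4 (c(F) = -6 + 2*1**3 = -6 + 2*1 = -6 + 2 = -4)
V(Y) = Y**2 - 3*Y (V(Y) = (Y**2 - 4*Y) + Y = Y**2 - 3*Y)
k(l, B) = 40 - 4*B (k(l, B) = 28 - 4*(-3 + B) = 28 + (12 - 4*B) = 40 - 4*B)
((-25 - k(7, -1)) + 331) + V(17) = ((-25 - (40 - 4*(-1))) + 331) + 17*(-3 + 17) = ((-25 - (40 + 4)) + 331) + 17*14 = ((-25 - 1*44) + 331) + 238 = ((-25 - 44) + 331) + 238 = (-69 + 331) + 238 = 262 + 238 = 500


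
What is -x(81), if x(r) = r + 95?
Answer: -176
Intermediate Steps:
x(r) = 95 + r
-x(81) = -(95 + 81) = -1*176 = -176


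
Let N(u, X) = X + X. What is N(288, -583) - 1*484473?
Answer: -485639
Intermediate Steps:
N(u, X) = 2*X
N(288, -583) - 1*484473 = 2*(-583) - 1*484473 = -1166 - 484473 = -485639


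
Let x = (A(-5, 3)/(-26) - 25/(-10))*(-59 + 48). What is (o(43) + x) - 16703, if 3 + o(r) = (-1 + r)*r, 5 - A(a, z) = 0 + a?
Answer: -388005/26 ≈ -14923.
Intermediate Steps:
A(a, z) = 5 - a (A(a, z) = 5 - (0 + a) = 5 - a)
o(r) = -3 + r*(-1 + r) (o(r) = -3 + (-1 + r)*r = -3 + r*(-1 + r))
x = -605/26 (x = ((5 - 1*(-5))/(-26) - 25/(-10))*(-59 + 48) = ((5 + 5)*(-1/26) - 25*(-1/10))*(-11) = (10*(-1/26) + 5/2)*(-11) = (-5/13 + 5/2)*(-11) = (55/26)*(-11) = -605/26 ≈ -23.269)
(o(43) + x) - 16703 = ((-3 + 43**2 - 1*43) - 605/26) - 16703 = ((-3 + 1849 - 43) - 605/26) - 16703 = (1803 - 605/26) - 16703 = 46273/26 - 16703 = -388005/26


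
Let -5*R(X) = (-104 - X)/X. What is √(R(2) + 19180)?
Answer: 11*√3965/5 ≈ 138.53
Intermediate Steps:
R(X) = -(-104 - X)/(5*X)
√(R(2) + 19180) = √((⅕)*(104 + 2)/2 + 19180) = √((⅕)*(½)*106 + 19180) = √(53/5 + 19180) = √(95953/5) = 11*√3965/5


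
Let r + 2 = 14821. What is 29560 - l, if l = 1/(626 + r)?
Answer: 456554199/15445 ≈ 29560.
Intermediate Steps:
r = 14819 (r = -2 + 14821 = 14819)
l = 1/15445 (l = 1/(626 + 14819) = 1/15445 ≈ 6.4746e-5)
29560 - l = 29560 - 1*1/15445 = 29560 - 1/15445 = 456554199/15445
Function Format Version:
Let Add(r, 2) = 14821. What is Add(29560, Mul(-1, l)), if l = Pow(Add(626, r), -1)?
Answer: Rational(456554199, 15445) ≈ 29560.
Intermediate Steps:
r = 14819 (r = Add(-2, 14821) = 14819)
l = Rational(1, 15445) (l = Pow(Add(626, 14819), -1) = Pow(15445, -1) = Rational(1, 15445) ≈ 6.4746e-5)
Add(29560, Mul(-1, l)) = Add(29560, Mul(-1, Rational(1, 15445))) = Add(29560, Rational(-1, 15445)) = Rational(456554199, 15445)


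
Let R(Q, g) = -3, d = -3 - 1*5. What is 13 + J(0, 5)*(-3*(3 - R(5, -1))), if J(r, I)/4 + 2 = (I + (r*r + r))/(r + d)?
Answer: 202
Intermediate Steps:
d = -8 (d = -3 - 5 = -8)
J(r, I) = -8 + 4*(I + r + r²)/(-8 + r) (J(r, I) = -8 + 4*((I + (r*r + r))/(r - 8)) = -8 + 4*((I + (r² + r))/(-8 + r)) = -8 + 4*((I + (r + r²))/(-8 + r)) = -8 + 4*((I + r + r²)/(-8 + r)) = -8 + 4*(I + r + r²)/(-8 + r))
13 + J(0, 5)*(-3*(3 - R(5, -1))) = 13 + (4*(16 + 5 + 0² - 1*0)/(-8 + 0))*(-3*(3 - 1*(-3))) = 13 + (4*(16 + 5 + 0 + 0)/(-8))*(-3*(3 + 3)) = 13 + (4*(-⅛)*21)*(-3*6) = 13 - 21/2*(-18) = 13 + 189 = 202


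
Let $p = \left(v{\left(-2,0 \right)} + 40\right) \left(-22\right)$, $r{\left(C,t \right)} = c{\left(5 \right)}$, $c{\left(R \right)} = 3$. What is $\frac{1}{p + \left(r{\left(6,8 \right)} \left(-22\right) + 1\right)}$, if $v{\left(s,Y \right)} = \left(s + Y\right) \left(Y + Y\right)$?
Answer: $- \frac{1}{945} \approx -0.0010582$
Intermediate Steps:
$r{\left(C,t \right)} = 3$
$v{\left(s,Y \right)} = 2 Y \left(Y + s\right)$ ($v{\left(s,Y \right)} = \left(Y + s\right) 2 Y = 2 Y \left(Y + s\right)$)
$p = -880$ ($p = \left(2 \cdot 0 \left(0 - 2\right) + 40\right) \left(-22\right) = \left(2 \cdot 0 \left(-2\right) + 40\right) \left(-22\right) = \left(0 + 40\right) \left(-22\right) = 40 \left(-22\right) = -880$)
$\frac{1}{p + \left(r{\left(6,8 \right)} \left(-22\right) + 1\right)} = \frac{1}{-880 + \left(3 \left(-22\right) + 1\right)} = \frac{1}{-880 + \left(-66 + 1\right)} = \frac{1}{-880 - 65} = \frac{1}{-945} = - \frac{1}{945}$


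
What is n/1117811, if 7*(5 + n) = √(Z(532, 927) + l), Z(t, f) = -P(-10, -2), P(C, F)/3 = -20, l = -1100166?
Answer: -5/1117811 + 3*I*√122234/7824677 ≈ -4.473e-6 + 0.00013405*I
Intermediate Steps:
P(C, F) = -60 (P(C, F) = 3*(-20) = -60)
Z(t, f) = 60 (Z(t, f) = -1*(-60) = 60)
n = -5 + 3*I*√122234/7 (n = -5 + √(60 - 1100166)/7 = -5 + √(-1100106)/7 = -5 + (3*I*√122234)/7 = -5 + 3*I*√122234/7 ≈ -5.0 + 149.84*I)
n/1117811 = (-5 + 3*I*√122234/7)/1117811 = (-5 + 3*I*√122234/7)*(1/1117811) = -5/1117811 + 3*I*√122234/7824677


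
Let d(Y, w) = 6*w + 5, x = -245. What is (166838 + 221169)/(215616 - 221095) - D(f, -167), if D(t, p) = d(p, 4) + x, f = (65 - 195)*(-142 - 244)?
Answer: 795457/5479 ≈ 145.18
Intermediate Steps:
f = 50180 (f = -130*(-386) = 50180)
d(Y, w) = 5 + 6*w
D(t, p) = -216 (D(t, p) = (5 + 6*4) - 245 = (5 + 24) - 245 = 29 - 245 = -216)
(166838 + 221169)/(215616 - 221095) - D(f, -167) = (166838 + 221169)/(215616 - 221095) - 1*(-216) = 388007/(-5479) + 216 = 388007*(-1/5479) + 216 = -388007/5479 + 216 = 795457/5479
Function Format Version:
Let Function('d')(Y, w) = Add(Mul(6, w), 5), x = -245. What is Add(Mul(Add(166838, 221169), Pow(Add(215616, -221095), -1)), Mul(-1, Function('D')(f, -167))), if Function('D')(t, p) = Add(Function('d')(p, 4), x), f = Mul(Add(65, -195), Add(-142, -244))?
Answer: Rational(795457, 5479) ≈ 145.18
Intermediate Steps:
f = 50180 (f = Mul(-130, -386) = 50180)
Function('d')(Y, w) = Add(5, Mul(6, w))
Function('D')(t, p) = -216 (Function('D')(t, p) = Add(Add(5, Mul(6, 4)), -245) = Add(Add(5, 24), -245) = Add(29, -245) = -216)
Add(Mul(Add(166838, 221169), Pow(Add(215616, -221095), -1)), Mul(-1, Function('D')(f, -167))) = Add(Mul(Add(166838, 221169), Pow(Add(215616, -221095), -1)), Mul(-1, -216)) = Add(Mul(388007, Pow(-5479, -1)), 216) = Add(Mul(388007, Rational(-1, 5479)), 216) = Add(Rational(-388007, 5479), 216) = Rational(795457, 5479)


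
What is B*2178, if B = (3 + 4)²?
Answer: 106722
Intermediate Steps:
B = 49 (B = 7² = 49)
B*2178 = 49*2178 = 106722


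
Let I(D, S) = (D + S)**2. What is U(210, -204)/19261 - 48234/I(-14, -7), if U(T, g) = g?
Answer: -18218138/166551 ≈ -109.38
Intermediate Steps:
U(210, -204)/19261 - 48234/I(-14, -7) = -204/19261 - 48234/(-14 - 7)**2 = -204*1/19261 - 48234/((-21)**2) = -12/1133 - 48234/441 = -12/1133 - 48234*1/441 = -12/1133 - 16078/147 = -18218138/166551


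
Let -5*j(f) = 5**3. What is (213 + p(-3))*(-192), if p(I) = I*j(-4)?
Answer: -55296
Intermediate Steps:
j(f) = -25 (j(f) = -1/5*5**3 = -1/5*125 = -25)
p(I) = -25*I (p(I) = I*(-25) = -25*I)
(213 + p(-3))*(-192) = (213 - 25*(-3))*(-192) = (213 + 75)*(-192) = 288*(-192) = -55296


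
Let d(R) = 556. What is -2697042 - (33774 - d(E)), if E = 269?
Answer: -2730260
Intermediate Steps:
-2697042 - (33774 - d(E)) = -2697042 - (33774 - 1*556) = -2697042 - (33774 - 556) = -2697042 - 1*33218 = -2697042 - 33218 = -2730260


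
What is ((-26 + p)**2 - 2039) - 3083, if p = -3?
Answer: -4281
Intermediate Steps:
((-26 + p)**2 - 2039) - 3083 = ((-26 - 3)**2 - 2039) - 3083 = ((-29)**2 - 2039) - 3083 = (841 - 2039) - 3083 = -1198 - 3083 = -4281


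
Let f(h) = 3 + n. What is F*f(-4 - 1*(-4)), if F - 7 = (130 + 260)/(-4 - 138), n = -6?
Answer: -906/71 ≈ -12.761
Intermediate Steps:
f(h) = -3 (f(h) = 3 - 6 = -3)
F = 302/71 (F = 7 + (130 + 260)/(-4 - 138) = 7 + 390/(-142) = 7 + 390*(-1/142) = 7 - 195/71 = 302/71 ≈ 4.2535)
F*f(-4 - 1*(-4)) = (302/71)*(-3) = -906/71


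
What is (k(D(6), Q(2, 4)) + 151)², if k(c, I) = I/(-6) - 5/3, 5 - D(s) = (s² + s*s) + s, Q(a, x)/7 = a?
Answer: 21609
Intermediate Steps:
Q(a, x) = 7*a
D(s) = 5 - s - 2*s² (D(s) = 5 - ((s² + s*s) + s) = 5 - ((s² + s²) + s) = 5 - (2*s² + s) = 5 - (s + 2*s²) = 5 + (-s - 2*s²) = 5 - s - 2*s²)
k(c, I) = -5/3 - I/6 (k(c, I) = I*(-⅙) - 5*⅓ = -I/6 - 5/3 = -5/3 - I/6)
(k(D(6), Q(2, 4)) + 151)² = ((-5/3 - 7*2/6) + 151)² = ((-5/3 - ⅙*14) + 151)² = ((-5/3 - 7/3) + 151)² = (-4 + 151)² = 147² = 21609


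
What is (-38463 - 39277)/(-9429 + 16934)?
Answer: -15548/1501 ≈ -10.358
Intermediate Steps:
(-38463 - 39277)/(-9429 + 16934) = -77740/7505 = -77740*1/7505 = -15548/1501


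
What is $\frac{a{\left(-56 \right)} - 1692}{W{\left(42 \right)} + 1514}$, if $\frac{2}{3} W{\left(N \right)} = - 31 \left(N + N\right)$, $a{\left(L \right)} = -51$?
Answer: $\frac{1743}{2392} \approx 0.72868$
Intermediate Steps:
$W{\left(N \right)} = - 93 N$ ($W{\left(N \right)} = \frac{3 \left(- 31 \left(N + N\right)\right)}{2} = \frac{3 \left(- 31 \cdot 2 N\right)}{2} = \frac{3 \left(- 62 N\right)}{2} = - 93 N$)
$\frac{a{\left(-56 \right)} - 1692}{W{\left(42 \right)} + 1514} = \frac{-51 - 1692}{\left(-93\right) 42 + 1514} = - \frac{1743}{-3906 + 1514} = - \frac{1743}{-2392} = \left(-1743\right) \left(- \frac{1}{2392}\right) = \frac{1743}{2392}$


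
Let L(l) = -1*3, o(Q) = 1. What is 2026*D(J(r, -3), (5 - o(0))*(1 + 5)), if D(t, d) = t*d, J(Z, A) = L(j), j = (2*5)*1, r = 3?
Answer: -145872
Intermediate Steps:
j = 10 (j = 10*1 = 10)
L(l) = -3
J(Z, A) = -3
D(t, d) = d*t
2026*D(J(r, -3), (5 - o(0))*(1 + 5)) = 2026*(((5 - 1*1)*(1 + 5))*(-3)) = 2026*(((5 - 1)*6)*(-3)) = 2026*((4*6)*(-3)) = 2026*(24*(-3)) = 2026*(-72) = -145872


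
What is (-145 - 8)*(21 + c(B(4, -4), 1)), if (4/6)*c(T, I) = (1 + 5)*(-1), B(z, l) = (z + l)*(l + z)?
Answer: -1836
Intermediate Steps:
B(z, l) = (l + z)² (B(z, l) = (l + z)*(l + z) = (l + z)²)
c(T, I) = -9 (c(T, I) = 3*((1 + 5)*(-1))/2 = 3*(6*(-1))/2 = (3/2)*(-6) = -9)
(-145 - 8)*(21 + c(B(4, -4), 1)) = (-145 - 8)*(21 - 9) = -153*12 = -1836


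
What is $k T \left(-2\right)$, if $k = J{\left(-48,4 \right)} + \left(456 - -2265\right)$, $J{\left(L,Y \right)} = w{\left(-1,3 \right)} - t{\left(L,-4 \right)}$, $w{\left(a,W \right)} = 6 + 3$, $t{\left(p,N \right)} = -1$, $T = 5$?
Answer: $-27310$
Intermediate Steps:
$w{\left(a,W \right)} = 9$
$J{\left(L,Y \right)} = 10$ ($J{\left(L,Y \right)} = 9 - -1 = 9 + 1 = 10$)
$k = 2731$ ($k = 10 + \left(456 - -2265\right) = 10 + \left(456 + 2265\right) = 10 + 2721 = 2731$)
$k T \left(-2\right) = 2731 \cdot 5 \left(-2\right) = 2731 \left(-10\right) = -27310$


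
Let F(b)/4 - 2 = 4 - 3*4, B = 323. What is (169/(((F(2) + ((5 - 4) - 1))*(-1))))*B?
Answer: 54587/24 ≈ 2274.5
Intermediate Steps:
F(b) = -24 (F(b) = 8 + 4*(4 - 3*4) = 8 + 4*(4 - 12) = 8 + 4*(-8) = 8 - 32 = -24)
(169/(((F(2) + ((5 - 4) - 1))*(-1))))*B = (169/(((-24 + ((5 - 4) - 1))*(-1))))*323 = (169/(((-24 + (1 - 1))*(-1))))*323 = (169/(((-24 + 0)*(-1))))*323 = (169/((-24*(-1))))*323 = (169/24)*323 = 54587/24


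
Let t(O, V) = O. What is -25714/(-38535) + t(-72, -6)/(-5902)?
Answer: 77269274/113716785 ≈ 0.67949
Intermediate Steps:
-25714/(-38535) + t(-72, -6)/(-5902) = -25714/(-38535) - 72/(-5902) = -25714*(-1/38535) - 72*(-1/5902) = 25714/38535 + 36/2951 = 77269274/113716785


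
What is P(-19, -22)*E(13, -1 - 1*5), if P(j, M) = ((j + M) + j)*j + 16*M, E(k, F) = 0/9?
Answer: 0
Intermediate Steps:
E(k, F) = 0 (E(k, F) = 0*(⅑) = 0)
P(j, M) = 16*M + j*(M + 2*j) (P(j, M) = ((M + j) + j)*j + 16*M = (M + 2*j)*j + 16*M = j*(M + 2*j) + 16*M = 16*M + j*(M + 2*j))
P(-19, -22)*E(13, -1 - 1*5) = (2*(-19)² + 16*(-22) - 22*(-19))*0 = (2*361 - 352 + 418)*0 = (722 - 352 + 418)*0 = 788*0 = 0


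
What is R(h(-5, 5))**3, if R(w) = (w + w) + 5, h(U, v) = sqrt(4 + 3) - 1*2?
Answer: 85 + 62*sqrt(7) ≈ 249.04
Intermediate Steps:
h(U, v) = -2 + sqrt(7) (h(U, v) = sqrt(7) - 2 = -2 + sqrt(7))
R(w) = 5 + 2*w (R(w) = 2*w + 5 = 5 + 2*w)
R(h(-5, 5))**3 = (5 + 2*(-2 + sqrt(7)))**3 = (5 + (-4 + 2*sqrt(7)))**3 = (1 + 2*sqrt(7))**3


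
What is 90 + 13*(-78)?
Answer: -924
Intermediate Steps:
90 + 13*(-78) = 90 - 1014 = -924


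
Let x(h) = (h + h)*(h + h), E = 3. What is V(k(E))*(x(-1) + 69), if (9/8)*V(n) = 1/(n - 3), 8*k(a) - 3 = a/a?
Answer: -1168/45 ≈ -25.956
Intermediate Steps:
k(a) = ½ (k(a) = 3/8 + (a/a)/8 = 3/8 + (⅛)*1 = 3/8 + ⅛ = ½)
V(n) = 8/(9*(-3 + n)) (V(n) = 8/(9*(n - 3)) = 8/(9*(-3 + n)))
x(h) = 4*h² (x(h) = (2*h)*(2*h) = 4*h²)
V(k(E))*(x(-1) + 69) = (8/(9*(-3 + ½)))*(4*(-1)² + 69) = (8/(9*(-5/2)))*(4*1 + 69) = ((8/9)*(-⅖))*(4 + 69) = -16/45*73 = -1168/45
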